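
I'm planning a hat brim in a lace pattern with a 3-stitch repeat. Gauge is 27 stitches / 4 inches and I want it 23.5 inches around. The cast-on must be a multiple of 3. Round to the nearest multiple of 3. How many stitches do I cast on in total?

Cast on 159 stitches.

27 / 4 = 6.75 sts per inch.
23.5 × 6.75 = 158.62 sts.
Nearest multiple of 3: 159.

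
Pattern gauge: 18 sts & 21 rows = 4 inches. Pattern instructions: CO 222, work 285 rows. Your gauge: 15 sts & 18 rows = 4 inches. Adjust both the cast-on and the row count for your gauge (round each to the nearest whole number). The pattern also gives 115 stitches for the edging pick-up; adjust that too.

Stitches: 222 × 15/18 = 185.00 → 185.
Rows: 285 × 18/21 = 244.29 → 244.
edging pick-up: 115 × 15/18 = 95.83 → 96.

Cast on 185 stitches; work 244 rows; edging pick-up 96 stitches.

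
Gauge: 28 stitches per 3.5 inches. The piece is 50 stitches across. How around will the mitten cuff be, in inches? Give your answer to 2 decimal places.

6.25 inches.

28 stitches / 3.5 inch = 8 stitches per inch.
50 / 8 = 6.250 inches.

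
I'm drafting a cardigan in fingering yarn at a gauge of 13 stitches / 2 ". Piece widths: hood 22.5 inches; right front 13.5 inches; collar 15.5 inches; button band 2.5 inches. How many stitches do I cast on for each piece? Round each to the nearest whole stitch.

hood 146; right front 88; collar 101; button band 16.

Rate = 13/2 = 6.5 sts per in.
hood: 22.5 × 6.5 = 146.25 → 146.
right front: 13.5 × 6.5 = 87.75 → 88.
collar: 15.5 × 6.5 = 100.75 → 101.
button band: 2.5 × 6.5 = 16.25 → 16.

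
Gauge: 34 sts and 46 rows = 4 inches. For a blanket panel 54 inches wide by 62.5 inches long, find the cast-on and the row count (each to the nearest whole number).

Stitch gauge = 34/4 = 8.5 sts/in; 54 × 8.5 = 459.00 → 459 sts.
Row gauge = 46/4 = 11.5 rows/in; 62.5 × 11.5 = 718.75 → 719 rows.

Cast on 459 stitches and work 719 rows.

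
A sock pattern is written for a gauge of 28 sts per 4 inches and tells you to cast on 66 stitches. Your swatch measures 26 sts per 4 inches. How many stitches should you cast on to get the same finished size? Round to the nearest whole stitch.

Scale factor = 26 / 28 = 0.929.
66 × 26 / 28 = 61.29 sts.
→ 61 sts.

61 stitches.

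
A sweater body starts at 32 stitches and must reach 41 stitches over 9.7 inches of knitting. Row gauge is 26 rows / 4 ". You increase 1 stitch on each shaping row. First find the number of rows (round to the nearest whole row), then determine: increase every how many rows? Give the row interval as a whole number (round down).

Rows = 9.7 × 6.5 = 63.0 → 63 rows.
Stitches to add: 9 → 9 shaping rows (at 1 st each).
63 / 9 = 7.00 → every 7 rows.

Increase every 7th row.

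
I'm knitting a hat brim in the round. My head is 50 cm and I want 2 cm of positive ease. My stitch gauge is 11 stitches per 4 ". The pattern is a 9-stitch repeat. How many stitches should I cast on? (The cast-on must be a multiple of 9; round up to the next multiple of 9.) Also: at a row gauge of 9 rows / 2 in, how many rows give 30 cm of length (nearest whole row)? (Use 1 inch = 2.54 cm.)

Finished = 50 + 2 = 52 cm.
52 cm × 1/2.54 = 20.47 inches.
11/4 = 2.75 sts per in; 20.47 × 2.75 = 56.30 sts.
Next multiple of 9 → 63.
30 cm = 11.81 inches; × 4.5 = 53.15 → 53 rows.

Cast on 63 stitches; work 53 rows.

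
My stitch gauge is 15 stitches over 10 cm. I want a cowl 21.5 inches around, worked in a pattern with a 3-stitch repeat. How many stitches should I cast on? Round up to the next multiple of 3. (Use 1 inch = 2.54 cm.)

CO 84 sts.

21.5 in = 21.5 × 2.54 = 54.61 cm.
15 / 10 = 1.5 sts/cm.
54.61 × 1.5 = 81.92 sts.
→ 84.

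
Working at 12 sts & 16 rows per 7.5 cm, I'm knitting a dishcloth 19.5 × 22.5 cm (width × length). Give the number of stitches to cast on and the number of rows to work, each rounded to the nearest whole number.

Stitch gauge = 12/7.5 = 1.6 sts/cm; 19.5 × 1.6 = 31.20 → 31 sts.
Row gauge = 16/7.5 = 2.133 rows/cm; 22.5 × 2.133 = 48.00 → 48 rows.

Cast on 31 stitches and work 48 rows.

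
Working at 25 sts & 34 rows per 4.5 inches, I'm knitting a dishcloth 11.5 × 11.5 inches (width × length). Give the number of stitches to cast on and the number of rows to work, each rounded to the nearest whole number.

Stitch gauge = 25/4.5 = 5.556 sts/in; 11.5 × 5.556 = 63.89 → 64 sts.
Row gauge = 34/4.5 = 7.556 rows/in; 11.5 × 7.556 = 86.89 → 87 rows.

Cast on 64 stitches and work 87 rows.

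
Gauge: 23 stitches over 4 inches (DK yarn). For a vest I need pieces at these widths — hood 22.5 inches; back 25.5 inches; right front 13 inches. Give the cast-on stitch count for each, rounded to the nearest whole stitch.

hood 129; back 147; right front 75.

Rate = 23/4 = 5.75 sts per in.
hood: 22.5 × 5.75 = 129.38 → 129.
back: 25.5 × 5.75 = 146.62 → 147.
right front: 13 × 5.75 = 74.75 → 75.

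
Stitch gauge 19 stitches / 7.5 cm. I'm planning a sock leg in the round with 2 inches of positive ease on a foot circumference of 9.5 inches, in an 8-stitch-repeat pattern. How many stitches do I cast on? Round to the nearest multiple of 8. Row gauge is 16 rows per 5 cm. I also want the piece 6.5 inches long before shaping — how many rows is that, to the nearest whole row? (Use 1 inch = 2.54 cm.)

Cast on 72 stitches; work 53 rows.

Finished = 9.5 + 2 = 11.5 inches.
11.5 inches × 2.54 = 29.21 cm.
19/7.5 = 2.533 sts per cm; 29.21 × 2.533 = 74.00 sts.
Nearest multiple of 8 → 72.
6.5 inches = 16.51 cm; × 3.2 = 52.83 → 53 rows.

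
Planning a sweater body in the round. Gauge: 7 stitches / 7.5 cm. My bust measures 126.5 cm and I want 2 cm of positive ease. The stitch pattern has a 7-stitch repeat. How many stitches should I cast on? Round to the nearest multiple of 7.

CO 119 sts.

Finished = 126.5 + 2 = 128.5 cm.
7 / 7.5 = 0.933 sts/cm.
128.5 × 0.933 = 119.93 sts.
Nearest multiple of 7: 119.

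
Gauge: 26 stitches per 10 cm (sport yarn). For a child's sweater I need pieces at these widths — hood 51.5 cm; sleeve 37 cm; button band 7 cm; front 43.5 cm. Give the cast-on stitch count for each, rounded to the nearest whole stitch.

hood 134; sleeve 96; button band 18; front 113.

Rate = 26/10 = 2.6 sts per cm.
hood: 51.5 × 2.6 = 133.90 → 134.
sleeve: 37 × 2.6 = 96.20 → 96.
button band: 7 × 2.6 = 18.20 → 18.
front: 43.5 × 2.6 = 113.10 → 113.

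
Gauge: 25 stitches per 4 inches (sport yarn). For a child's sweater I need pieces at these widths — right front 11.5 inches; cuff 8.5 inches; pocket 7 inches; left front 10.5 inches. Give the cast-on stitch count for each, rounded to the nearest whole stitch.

Rate = 25/4 = 6.25 sts per in.
right front: 11.5 × 6.25 = 71.88 → 72.
cuff: 8.5 × 6.25 = 53.12 → 53.
pocket: 7 × 6.25 = 43.75 → 44.
left front: 10.5 × 6.25 = 65.62 → 66.

right front 72; cuff 53; pocket 44; left front 66.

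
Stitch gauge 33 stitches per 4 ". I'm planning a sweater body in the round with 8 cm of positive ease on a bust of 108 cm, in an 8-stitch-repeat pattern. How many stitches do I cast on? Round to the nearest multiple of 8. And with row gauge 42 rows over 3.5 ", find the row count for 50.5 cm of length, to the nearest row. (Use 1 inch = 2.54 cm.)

Cast on 376 stitches; work 239 rows.

Finished = 108 + 8 = 116 cm.
116 cm × 1/2.54 = 45.67 inches.
33/4 = 8.25 sts per in; 45.67 × 8.25 = 376.77 sts.
Nearest multiple of 8 → 376.
50.5 cm = 19.88 inches; × 12 = 238.58 → 239 rows.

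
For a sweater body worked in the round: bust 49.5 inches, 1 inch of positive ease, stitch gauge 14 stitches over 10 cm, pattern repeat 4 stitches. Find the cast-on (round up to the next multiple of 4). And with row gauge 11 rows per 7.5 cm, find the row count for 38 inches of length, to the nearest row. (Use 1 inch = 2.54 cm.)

Finished = 49.5 + 1 = 50.5 inches.
50.5 inches × 2.54 = 128.27 cm.
14/10 = 1.4 sts per cm; 128.27 × 1.4 = 179.58 sts.
Next multiple of 4 → 180.
38 inches = 96.52 cm; × 1.467 = 141.56 → 142 rows.

Cast on 180 stitches; work 142 rows.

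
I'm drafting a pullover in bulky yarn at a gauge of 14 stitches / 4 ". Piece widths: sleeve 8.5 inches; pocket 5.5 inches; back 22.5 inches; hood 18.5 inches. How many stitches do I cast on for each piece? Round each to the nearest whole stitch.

Rate = 14/4 = 3.5 sts per in.
sleeve: 8.5 × 3.5 = 29.75 → 30.
pocket: 5.5 × 3.5 = 19.25 → 19.
back: 22.5 × 3.5 = 78.75 → 79.
hood: 18.5 × 3.5 = 64.75 → 65.

sleeve 30; pocket 19; back 79; hood 65.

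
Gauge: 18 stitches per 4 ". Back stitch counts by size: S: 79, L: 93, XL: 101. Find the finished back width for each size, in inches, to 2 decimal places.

S 17.56 inches; L 20.67 inches; XL 22.44 inches.

18/4 = 4.5 sts per in.
S: 79 / 4.5 = 17.556 → 17.56 in.
L: 93 / 4.5 = 20.667 → 20.67 in.
XL: 101 / 4.5 = 22.444 → 22.44 in.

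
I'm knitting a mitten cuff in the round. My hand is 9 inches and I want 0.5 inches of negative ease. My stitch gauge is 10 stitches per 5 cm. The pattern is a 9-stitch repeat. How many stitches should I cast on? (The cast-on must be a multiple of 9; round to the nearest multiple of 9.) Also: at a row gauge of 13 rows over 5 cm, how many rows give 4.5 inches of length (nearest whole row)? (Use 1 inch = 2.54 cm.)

Finished = 9 − 0.5 = 8.5 inches.
8.5 inches × 2.54 = 21.59 cm.
10/5 = 2 sts per cm; 21.59 × 2 = 43.18 sts.
Nearest multiple of 9 → 45.
4.5 inches = 11.43 cm; × 2.6 = 29.72 → 30 rows.

Cast on 45 stitches; work 30 rows.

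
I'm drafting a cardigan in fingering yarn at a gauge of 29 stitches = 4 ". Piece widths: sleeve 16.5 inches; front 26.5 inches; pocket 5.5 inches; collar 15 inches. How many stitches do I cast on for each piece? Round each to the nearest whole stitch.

sleeve 120; front 192; pocket 40; collar 109.

Rate = 29/4 = 7.25 sts per in.
sleeve: 16.5 × 7.25 = 119.62 → 120.
front: 26.5 × 7.25 = 192.12 → 192.
pocket: 5.5 × 7.25 = 39.88 → 40.
collar: 15 × 7.25 = 108.75 → 109.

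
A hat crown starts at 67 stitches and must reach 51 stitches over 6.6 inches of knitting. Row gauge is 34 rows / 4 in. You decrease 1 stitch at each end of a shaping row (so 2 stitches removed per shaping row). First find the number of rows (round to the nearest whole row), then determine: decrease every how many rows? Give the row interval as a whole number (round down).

Rows = 6.6 × 8.5 = 56.1 → 56 rows.
Stitches to remove: 16 → 8 shaping rows (at 2 st each).
56 / 8 = 7.00 → every 7 rows.

Decrease every 7th row.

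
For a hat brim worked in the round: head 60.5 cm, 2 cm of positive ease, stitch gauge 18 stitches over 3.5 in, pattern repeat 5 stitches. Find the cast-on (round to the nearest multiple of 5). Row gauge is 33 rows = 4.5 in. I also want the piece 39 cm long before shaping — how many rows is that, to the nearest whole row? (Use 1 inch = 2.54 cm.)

Cast on 125 stitches; work 113 rows.

Finished = 60.5 + 2 = 62.5 cm.
62.5 cm × 1/2.54 = 24.61 inches.
18/3.5 = 5.143 sts per in; 24.61 × 5.143 = 126.55 sts.
Nearest multiple of 5 → 125.
39 cm = 15.35 inches; × 7.333 = 112.60 → 113 rows.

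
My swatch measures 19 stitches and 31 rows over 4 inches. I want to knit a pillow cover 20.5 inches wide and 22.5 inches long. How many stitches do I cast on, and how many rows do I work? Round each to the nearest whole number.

Cast on 97 stitches and work 174 rows.

Stitch gauge = 19/4 = 4.75 sts/in; 20.5 × 4.75 = 97.38 → 97 sts.
Row gauge = 31/4 = 7.75 rows/in; 22.5 × 7.75 = 174.38 → 174 rows.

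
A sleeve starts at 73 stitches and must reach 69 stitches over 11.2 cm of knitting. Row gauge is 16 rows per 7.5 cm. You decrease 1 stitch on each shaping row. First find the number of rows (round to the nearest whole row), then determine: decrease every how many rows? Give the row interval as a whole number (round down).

Decrease every 6th row.

Rows = 11.2 × 2.133 = 23.9 → 24 rows.
Stitches to remove: 4 → 4 shaping rows (at 1 st each).
24 / 4 = 6.00 → every 6 rows.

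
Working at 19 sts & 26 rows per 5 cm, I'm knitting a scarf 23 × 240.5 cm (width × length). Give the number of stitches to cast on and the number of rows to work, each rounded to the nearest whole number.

Stitch gauge = 19/5 = 3.8 sts/cm; 23 × 3.8 = 87.40 → 87 sts.
Row gauge = 26/5 = 5.2 rows/cm; 240.5 × 5.2 = 1250.60 → 1251 rows.

Cast on 87 stitches and work 1251 rows.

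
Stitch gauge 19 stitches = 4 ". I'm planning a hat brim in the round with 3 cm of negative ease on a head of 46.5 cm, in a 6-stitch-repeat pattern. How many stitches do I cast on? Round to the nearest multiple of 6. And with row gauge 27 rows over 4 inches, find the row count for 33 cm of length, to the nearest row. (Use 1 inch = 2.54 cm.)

Finished = 46.5 − 3 = 43.5 cm.
43.5 cm × 1/2.54 = 17.13 inches.
19/4 = 4.75 sts per in; 17.13 × 4.75 = 81.35 sts.
Nearest multiple of 6 → 84.
33 cm = 12.99 inches; × 6.75 = 87.70 → 88 rows.

Cast on 84 stitches; work 88 rows.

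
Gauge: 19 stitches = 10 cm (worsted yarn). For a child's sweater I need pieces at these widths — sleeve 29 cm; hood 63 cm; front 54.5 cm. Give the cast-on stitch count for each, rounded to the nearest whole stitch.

sleeve 55; hood 120; front 104.

Rate = 19/10 = 1.9 sts per cm.
sleeve: 29 × 1.9 = 55.10 → 55.
hood: 63 × 1.9 = 119.70 → 120.
front: 54.5 × 1.9 = 103.55 → 104.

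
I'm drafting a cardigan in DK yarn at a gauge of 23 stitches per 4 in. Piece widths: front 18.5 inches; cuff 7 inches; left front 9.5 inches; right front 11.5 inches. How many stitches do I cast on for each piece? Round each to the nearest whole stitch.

front 106; cuff 40; left front 55; right front 66.

Rate = 23/4 = 5.75 sts per in.
front: 18.5 × 5.75 = 106.38 → 106.
cuff: 7 × 5.75 = 40.25 → 40.
left front: 9.5 × 5.75 = 54.62 → 55.
right front: 11.5 × 5.75 = 66.12 → 66.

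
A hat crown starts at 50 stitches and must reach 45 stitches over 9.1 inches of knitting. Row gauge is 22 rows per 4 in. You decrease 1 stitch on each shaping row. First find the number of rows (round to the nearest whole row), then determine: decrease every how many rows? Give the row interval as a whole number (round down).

Rows = 9.1 × 5.5 = 50.0 → 50 rows.
Stitches to remove: 5 → 5 shaping rows (at 1 st each).
50 / 5 = 10.00 → every 10 rows.

Decrease every 10th row.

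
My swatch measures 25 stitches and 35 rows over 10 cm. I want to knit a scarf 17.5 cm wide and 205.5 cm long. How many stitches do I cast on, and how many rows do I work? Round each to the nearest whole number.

Cast on 44 stitches and work 719 rows.

Stitch gauge = 25/10 = 2.5 sts/cm; 17.5 × 2.5 = 43.75 → 44 sts.
Row gauge = 35/10 = 3.5 rows/cm; 205.5 × 3.5 = 719.25 → 719 rows.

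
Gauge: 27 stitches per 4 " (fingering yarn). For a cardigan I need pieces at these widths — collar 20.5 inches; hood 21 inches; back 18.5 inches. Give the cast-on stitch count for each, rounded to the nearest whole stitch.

Rate = 27/4 = 6.75 sts per in.
collar: 20.5 × 6.75 = 138.38 → 138.
hood: 21 × 6.75 = 141.75 → 142.
back: 18.5 × 6.75 = 124.88 → 125.

collar 138; hood 142; back 125.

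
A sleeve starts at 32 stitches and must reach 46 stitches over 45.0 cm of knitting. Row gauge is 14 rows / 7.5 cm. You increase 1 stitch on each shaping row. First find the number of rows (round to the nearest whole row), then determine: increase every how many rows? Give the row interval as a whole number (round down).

Rows = 45.0 × 1.867 = 84.0 → 84 rows.
Stitches to add: 14 → 14 shaping rows (at 1 st each).
84 / 14 = 6.00 → every 6 rows.

Increase every 6th row.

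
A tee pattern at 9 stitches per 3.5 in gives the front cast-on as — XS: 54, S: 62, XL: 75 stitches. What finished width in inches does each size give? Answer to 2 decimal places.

9/3.5 = 2.571 sts per in.
XS: 54 / 2.571 = 21.000 → 21.00 in.
S: 62 / 2.571 = 24.111 → 24.11 in.
XL: 75 / 2.571 = 29.167 → 29.17 in.

XS 21.00 inches; S 24.11 inches; XL 29.17 inches.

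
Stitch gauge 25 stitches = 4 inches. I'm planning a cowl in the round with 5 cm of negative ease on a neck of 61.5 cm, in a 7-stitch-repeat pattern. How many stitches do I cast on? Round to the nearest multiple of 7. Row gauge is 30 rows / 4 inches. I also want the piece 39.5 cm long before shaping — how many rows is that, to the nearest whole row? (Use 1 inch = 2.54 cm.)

Cast on 140 stitches; work 117 rows.

Finished = 61.5 − 5 = 56.5 cm.
56.5 cm × 1/2.54 = 22.24 inches.
25/4 = 6.25 sts per in; 22.24 × 6.25 = 139.03 sts.
Nearest multiple of 7 → 140.
39.5 cm = 15.55 inches; × 7.5 = 116.63 → 117 rows.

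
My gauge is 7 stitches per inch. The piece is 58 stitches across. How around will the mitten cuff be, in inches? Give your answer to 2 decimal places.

8.29 inches.

7 stitches / 1 inch = 7 stitches per inch.
58 / 7 = 8.286 inches.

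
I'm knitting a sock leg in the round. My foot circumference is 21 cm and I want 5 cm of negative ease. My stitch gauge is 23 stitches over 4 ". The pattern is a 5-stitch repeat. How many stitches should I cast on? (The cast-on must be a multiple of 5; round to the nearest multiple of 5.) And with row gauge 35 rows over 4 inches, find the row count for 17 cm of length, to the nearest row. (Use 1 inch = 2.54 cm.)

Finished = 21 − 5 = 16 cm.
16 cm × 1/2.54 = 6.30 inches.
23/4 = 5.75 sts per in; 6.30 × 5.75 = 36.22 sts.
Nearest multiple of 5 → 35.
17 cm = 6.69 inches; × 8.75 = 58.56 → 59 rows.

Cast on 35 stitches; work 59 rows.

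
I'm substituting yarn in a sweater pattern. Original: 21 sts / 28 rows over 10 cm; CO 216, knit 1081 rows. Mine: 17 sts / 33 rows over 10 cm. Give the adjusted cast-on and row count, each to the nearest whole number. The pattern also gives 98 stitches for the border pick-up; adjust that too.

Stitches: 216 × 17/21 = 174.86 → 175.
Rows: 1081 × 33/28 = 1274.04 → 1274.
border pick-up: 98 × 17/21 = 79.33 → 79.

Cast on 175 stitches; work 1274 rows; border pick-up 79 stitches.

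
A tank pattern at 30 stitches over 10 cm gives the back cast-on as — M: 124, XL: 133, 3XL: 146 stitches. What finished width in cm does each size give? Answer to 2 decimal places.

M 41.33 cm; XL 44.33 cm; 3XL 48.67 cm.

30/10 = 3 sts per cm.
M: 124 / 3 = 41.333 → 41.33 cm.
XL: 133 / 3 = 44.333 → 44.33 cm.
3XL: 146 / 3 = 48.667 → 48.67 cm.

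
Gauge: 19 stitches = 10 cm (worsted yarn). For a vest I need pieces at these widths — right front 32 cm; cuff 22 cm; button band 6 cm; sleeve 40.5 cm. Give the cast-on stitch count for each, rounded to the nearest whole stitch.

right front 61; cuff 42; button band 11; sleeve 77.

Rate = 19/10 = 1.9 sts per cm.
right front: 32 × 1.9 = 60.80 → 61.
cuff: 22 × 1.9 = 41.80 → 42.
button band: 6 × 1.9 = 11.40 → 11.
sleeve: 40.5 × 1.9 = 76.95 → 77.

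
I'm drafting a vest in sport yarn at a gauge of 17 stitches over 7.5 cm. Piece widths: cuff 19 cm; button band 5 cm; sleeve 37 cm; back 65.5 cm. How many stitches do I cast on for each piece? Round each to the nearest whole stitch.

Rate = 17/7.5 = 2.267 sts per cm.
cuff: 19 × 2.267 = 43.07 → 43.
button band: 5 × 2.267 = 11.33 → 11.
sleeve: 37 × 2.267 = 83.87 → 84.
back: 65.5 × 2.267 = 148.47 → 148.

cuff 43; button band 11; sleeve 84; back 148.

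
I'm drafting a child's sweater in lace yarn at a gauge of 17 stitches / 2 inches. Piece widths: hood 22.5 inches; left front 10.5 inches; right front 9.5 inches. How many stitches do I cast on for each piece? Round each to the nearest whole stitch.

hood 191; left front 89; right front 81.

Rate = 17/2 = 8.5 sts per in.
hood: 22.5 × 8.5 = 191.25 → 191.
left front: 10.5 × 8.5 = 89.25 → 89.
right front: 9.5 × 8.5 = 80.75 → 81.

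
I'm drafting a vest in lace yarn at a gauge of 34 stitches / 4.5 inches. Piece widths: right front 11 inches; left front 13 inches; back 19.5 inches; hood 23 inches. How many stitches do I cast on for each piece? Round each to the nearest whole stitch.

Rate = 34/4.5 = 7.556 sts per in.
right front: 11 × 7.556 = 83.11 → 83.
left front: 13 × 7.556 = 98.22 → 98.
back: 19.5 × 7.556 = 147.33 → 147.
hood: 23 × 7.556 = 173.78 → 174.

right front 83; left front 98; back 147; hood 174.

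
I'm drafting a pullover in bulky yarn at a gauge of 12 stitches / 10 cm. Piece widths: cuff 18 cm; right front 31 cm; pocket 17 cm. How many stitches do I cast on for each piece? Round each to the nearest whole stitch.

Rate = 12/10 = 1.2 sts per cm.
cuff: 18 × 1.2 = 21.60 → 22.
right front: 31 × 1.2 = 37.20 → 37.
pocket: 17 × 1.2 = 20.40 → 20.

cuff 22; right front 37; pocket 20.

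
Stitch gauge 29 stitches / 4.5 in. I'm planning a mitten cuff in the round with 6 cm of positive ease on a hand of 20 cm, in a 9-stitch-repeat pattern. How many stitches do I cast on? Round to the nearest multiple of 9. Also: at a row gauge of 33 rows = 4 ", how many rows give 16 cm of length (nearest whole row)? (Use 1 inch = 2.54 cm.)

Finished = 20 + 6 = 26 cm.
26 cm × 1/2.54 = 10.24 inches.
29/4.5 = 6.444 sts per in; 10.24 × 6.444 = 65.97 sts.
Nearest multiple of 9 → 63.
16 cm = 6.30 inches; × 8.25 = 51.97 → 52 rows.

Cast on 63 stitches; work 52 rows.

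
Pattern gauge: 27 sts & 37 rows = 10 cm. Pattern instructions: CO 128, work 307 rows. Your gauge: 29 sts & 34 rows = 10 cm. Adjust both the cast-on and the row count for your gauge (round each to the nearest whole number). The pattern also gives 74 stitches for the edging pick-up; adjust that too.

Stitches: 128 × 29/27 = 137.48 → 137.
Rows: 307 × 34/37 = 282.11 → 282.
edging pick-up: 74 × 29/27 = 79.48 → 79.

Cast on 137 stitches; work 282 rows; edging pick-up 79 stitches.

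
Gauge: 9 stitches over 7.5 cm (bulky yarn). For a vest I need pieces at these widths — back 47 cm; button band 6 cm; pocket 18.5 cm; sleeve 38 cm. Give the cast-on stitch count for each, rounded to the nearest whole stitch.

back 56; button band 7; pocket 22; sleeve 46.

Rate = 9/7.5 = 1.2 sts per cm.
back: 47 × 1.2 = 56.40 → 56.
button band: 6 × 1.2 = 7.20 → 7.
pocket: 18.5 × 1.2 = 22.20 → 22.
sleeve: 38 × 1.2 = 45.60 → 46.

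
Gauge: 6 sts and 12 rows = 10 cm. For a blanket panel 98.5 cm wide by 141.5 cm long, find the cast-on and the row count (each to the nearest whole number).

Cast on 59 stitches and work 170 rows.

Stitch gauge = 6/10 = 0.6 sts/cm; 98.5 × 0.6 = 59.10 → 59 sts.
Row gauge = 12/10 = 1.2 rows/cm; 141.5 × 1.2 = 169.80 → 170 rows.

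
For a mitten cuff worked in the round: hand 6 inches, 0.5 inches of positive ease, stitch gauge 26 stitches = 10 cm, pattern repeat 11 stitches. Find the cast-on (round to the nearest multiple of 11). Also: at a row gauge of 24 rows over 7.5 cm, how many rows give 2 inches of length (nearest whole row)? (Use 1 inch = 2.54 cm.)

Cast on 44 stitches; work 16 rows.

Finished = 6 + 0.5 = 6.5 inches.
6.5 inches × 2.54 = 16.51 cm.
26/10 = 2.6 sts per cm; 16.51 × 2.6 = 42.93 sts.
Nearest multiple of 11 → 44.
2 inches = 5.08 cm; × 3.2 = 16.26 → 16 rows.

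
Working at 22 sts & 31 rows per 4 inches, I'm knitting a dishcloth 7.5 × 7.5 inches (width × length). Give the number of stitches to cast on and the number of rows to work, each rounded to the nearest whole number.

Cast on 41 stitches and work 58 rows.

Stitch gauge = 22/4 = 5.5 sts/in; 7.5 × 5.5 = 41.25 → 41 sts.
Row gauge = 31/4 = 7.75 rows/in; 7.5 × 7.75 = 58.12 → 58 rows.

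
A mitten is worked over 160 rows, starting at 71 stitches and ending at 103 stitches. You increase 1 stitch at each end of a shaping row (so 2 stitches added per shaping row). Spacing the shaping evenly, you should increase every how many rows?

Stitches to add: |103 − 71| = 32.
Shaping rows needed: 32 / 2 = 16.
160 rows / 16 = every 10 rows.

Increase every 10th row.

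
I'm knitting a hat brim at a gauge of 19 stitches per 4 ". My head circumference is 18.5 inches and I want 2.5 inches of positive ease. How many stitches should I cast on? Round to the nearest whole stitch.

Finished = 18.5 + 2.5 = 21 in.
19 / 4 = 4.75 sts per inch.
21.00 × 4.75 = 99.75 sts.
→ 100 sts.

Cast on 100 stitches.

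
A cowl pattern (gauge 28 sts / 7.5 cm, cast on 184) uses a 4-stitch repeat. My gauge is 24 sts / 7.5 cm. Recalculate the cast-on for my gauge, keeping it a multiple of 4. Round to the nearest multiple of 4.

156 stitches.

184 × 24 / 28 = 157.71.
Nearest multiple of 4: 156.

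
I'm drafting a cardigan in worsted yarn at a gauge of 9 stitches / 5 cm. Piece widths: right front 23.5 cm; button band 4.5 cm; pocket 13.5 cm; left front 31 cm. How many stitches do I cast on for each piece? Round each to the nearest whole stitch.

Rate = 9/5 = 1.8 sts per cm.
right front: 23.5 × 1.8 = 42.30 → 42.
button band: 4.5 × 1.8 = 8.10 → 8.
pocket: 13.5 × 1.8 = 24.30 → 24.
left front: 31 × 1.8 = 55.80 → 56.

right front 42; button band 8; pocket 24; left front 56.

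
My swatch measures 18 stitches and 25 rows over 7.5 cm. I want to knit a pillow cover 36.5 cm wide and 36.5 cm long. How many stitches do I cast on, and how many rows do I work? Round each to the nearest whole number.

Cast on 88 stitches and work 122 rows.

Stitch gauge = 18/7.5 = 2.4 sts/cm; 36.5 × 2.4 = 87.60 → 88 sts.
Row gauge = 25/7.5 = 3.333 rows/cm; 36.5 × 3.333 = 121.67 → 122 rows.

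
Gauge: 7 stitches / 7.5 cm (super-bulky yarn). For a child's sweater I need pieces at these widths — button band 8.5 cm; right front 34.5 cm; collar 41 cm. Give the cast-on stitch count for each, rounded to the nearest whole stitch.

Rate = 7/7.5 = 0.933 sts per cm.
button band: 8.5 × 0.933 = 7.93 → 8.
right front: 34.5 × 0.933 = 32.20 → 32.
collar: 41 × 0.933 = 38.27 → 38.

button band 8; right front 32; collar 38.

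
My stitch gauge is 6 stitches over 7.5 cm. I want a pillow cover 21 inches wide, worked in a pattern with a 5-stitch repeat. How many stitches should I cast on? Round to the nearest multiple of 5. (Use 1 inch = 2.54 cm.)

45 stitches.

21 in = 21 × 2.54 = 53.34 cm.
6 / 7.5 = 0.8 sts/cm.
53.34 × 0.8 = 42.67 sts.
→ 45.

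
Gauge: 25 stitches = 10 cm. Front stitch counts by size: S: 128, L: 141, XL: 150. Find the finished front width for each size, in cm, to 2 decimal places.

25/10 = 2.5 sts per cm.
S: 128 / 2.5 = 51.200 → 51.20 cm.
L: 141 / 2.5 = 56.400 → 56.40 cm.
XL: 150 / 2.5 = 60.000 → 60.00 cm.

S 51.20 cm; L 56.40 cm; XL 60.00 cm.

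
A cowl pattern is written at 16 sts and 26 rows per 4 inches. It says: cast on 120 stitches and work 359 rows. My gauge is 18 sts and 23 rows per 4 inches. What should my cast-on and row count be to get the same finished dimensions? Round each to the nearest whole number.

Stitches: 120 × 18/16 = 135.00 → 135.
Rows: 359 × 23/26 = 317.58 → 318.

Cast on 135 stitches; work 318 rows.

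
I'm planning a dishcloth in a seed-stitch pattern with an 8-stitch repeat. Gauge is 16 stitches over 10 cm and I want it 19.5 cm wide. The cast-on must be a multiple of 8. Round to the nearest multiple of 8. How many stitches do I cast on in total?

Cast on 32 stitches.

16 / 10 = 1.6 sts per cm.
19.5 × 1.6 = 31.20 sts.
Nearest multiple of 8: 32.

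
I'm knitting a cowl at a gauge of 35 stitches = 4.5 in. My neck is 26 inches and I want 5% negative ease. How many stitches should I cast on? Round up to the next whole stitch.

Finished = 26 × 0.95 = 24.70 in.
35 / 4.5 = 7.778 sts per inch.
24.70 × 7.778 = 192.11 sts.
→ 193 sts.

CO 193 sts.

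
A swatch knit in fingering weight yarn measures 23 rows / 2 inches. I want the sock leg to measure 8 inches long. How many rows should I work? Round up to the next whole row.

23 rows / 2 in = 11.5 rows per inch.
8 × 11.5 = 92.00 rows.

Knit 92 rows.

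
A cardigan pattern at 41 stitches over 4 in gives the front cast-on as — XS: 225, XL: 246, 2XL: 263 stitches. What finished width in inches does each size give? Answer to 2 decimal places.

XS 21.95 inches; XL 24.00 inches; 2XL 25.66 inches.

41/4 = 10.25 sts per in.
XS: 225 / 10.25 = 21.951 → 21.95 in.
XL: 246 / 10.25 = 24.000 → 24.00 in.
2XL: 263 / 10.25 = 25.659 → 25.66 in.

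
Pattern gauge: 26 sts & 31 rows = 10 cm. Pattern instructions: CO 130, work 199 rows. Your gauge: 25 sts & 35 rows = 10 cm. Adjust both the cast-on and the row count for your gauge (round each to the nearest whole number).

Stitches: 130 × 25/26 = 125.00 → 125.
Rows: 199 × 35/31 = 224.68 → 225.

Cast on 125 stitches; work 225 rows.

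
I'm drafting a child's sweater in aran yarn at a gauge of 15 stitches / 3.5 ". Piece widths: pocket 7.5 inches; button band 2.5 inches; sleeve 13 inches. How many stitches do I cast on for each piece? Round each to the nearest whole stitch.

pocket 32; button band 11; sleeve 56.

Rate = 15/3.5 = 4.286 sts per in.
pocket: 7.5 × 4.286 = 32.14 → 32.
button band: 2.5 × 4.286 = 10.71 → 11.
sleeve: 13 × 4.286 = 55.71 → 56.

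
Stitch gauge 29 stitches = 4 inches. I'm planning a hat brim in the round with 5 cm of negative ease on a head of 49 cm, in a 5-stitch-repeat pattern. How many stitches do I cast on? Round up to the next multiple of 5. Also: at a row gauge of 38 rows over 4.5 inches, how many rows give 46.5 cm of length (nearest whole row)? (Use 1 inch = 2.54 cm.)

Finished = 49 − 5 = 44 cm.
44 cm × 1/2.54 = 17.32 inches.
29/4 = 7.25 sts per in; 17.32 × 7.25 = 125.59 sts.
Next multiple of 5 → 130.
46.5 cm = 18.31 inches; × 8.444 = 154.59 → 155 rows.

Cast on 130 stitches; work 155 rows.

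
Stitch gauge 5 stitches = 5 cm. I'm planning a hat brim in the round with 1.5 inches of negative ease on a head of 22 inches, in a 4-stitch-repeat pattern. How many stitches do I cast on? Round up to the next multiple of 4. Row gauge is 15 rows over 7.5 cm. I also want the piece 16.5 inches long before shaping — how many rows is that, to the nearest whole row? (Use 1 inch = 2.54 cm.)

Finished = 22 − 1.5 = 20.5 inches.
20.5 inches × 2.54 = 52.07 cm.
5/5 = 1 sts per cm; 52.07 × 1 = 52.07 sts.
Next multiple of 4 → 56.
16.5 inches = 41.91 cm; × 2 = 83.82 → 84 rows.

Cast on 56 stitches; work 84 rows.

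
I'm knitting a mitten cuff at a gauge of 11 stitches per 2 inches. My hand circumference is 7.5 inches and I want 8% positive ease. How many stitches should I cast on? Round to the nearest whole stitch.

Finished = 7.5 × 1.08 = 8.10 in.
11 / 2 = 5.5 sts per inch.
8.10 × 5.5 = 44.55 sts.
→ 45 sts.

45 stitches.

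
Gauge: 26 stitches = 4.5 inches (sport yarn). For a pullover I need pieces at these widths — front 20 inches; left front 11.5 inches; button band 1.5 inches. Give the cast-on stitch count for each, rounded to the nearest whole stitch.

front 116; left front 66; button band 9.

Rate = 26/4.5 = 5.778 sts per in.
front: 20 × 5.778 = 115.56 → 116.
left front: 11.5 × 5.778 = 66.44 → 66.
button band: 1.5 × 5.778 = 8.67 → 9.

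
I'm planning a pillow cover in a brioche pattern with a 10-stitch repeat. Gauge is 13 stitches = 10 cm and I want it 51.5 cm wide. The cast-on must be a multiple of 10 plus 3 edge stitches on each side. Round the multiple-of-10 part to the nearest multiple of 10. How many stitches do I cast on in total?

66 stitches.

13 / 10 = 1.3 sts per cm.
51.5 × 1.3 = 66.95 sts.
Less 6 edge sts → 60.95 for the repeat.
Nearest multiple of 10: 60.
Add back 6 edge sts → 66.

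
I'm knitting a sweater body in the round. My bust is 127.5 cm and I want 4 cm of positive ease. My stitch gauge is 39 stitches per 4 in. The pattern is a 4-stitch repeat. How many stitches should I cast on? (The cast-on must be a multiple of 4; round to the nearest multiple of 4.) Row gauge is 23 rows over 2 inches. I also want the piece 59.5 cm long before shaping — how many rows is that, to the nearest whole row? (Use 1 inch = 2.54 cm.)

Finished = 127.5 + 4 = 131.5 cm.
131.5 cm × 1/2.54 = 51.77 inches.
39/4 = 9.75 sts per in; 51.77 × 9.75 = 504.77 sts.
Nearest multiple of 4 → 504.
59.5 cm = 23.43 inches; × 11.5 = 269.39 → 269 rows.

Cast on 504 stitches; work 269 rows.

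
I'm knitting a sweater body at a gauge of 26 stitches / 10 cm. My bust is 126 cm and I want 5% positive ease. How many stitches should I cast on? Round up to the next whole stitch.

Finished = 126 × 1.05 = 132.30 cm.
26 / 10 = 2.6 sts per cm.
132.30 × 2.6 = 343.98 sts.
→ 344 sts.

CO 344 sts.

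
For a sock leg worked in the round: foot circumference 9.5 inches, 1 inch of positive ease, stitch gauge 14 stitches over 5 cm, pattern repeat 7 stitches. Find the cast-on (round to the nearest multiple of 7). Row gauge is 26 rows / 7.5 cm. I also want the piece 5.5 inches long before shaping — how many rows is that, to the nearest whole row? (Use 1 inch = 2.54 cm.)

Finished = 9.5 + 1 = 10.5 inches.
10.5 inches × 2.54 = 26.67 cm.
14/5 = 2.8 sts per cm; 26.67 × 2.8 = 74.68 sts.
Nearest multiple of 7 → 77.
5.5 inches = 13.97 cm; × 3.467 = 48.43 → 48 rows.

Cast on 77 stitches; work 48 rows.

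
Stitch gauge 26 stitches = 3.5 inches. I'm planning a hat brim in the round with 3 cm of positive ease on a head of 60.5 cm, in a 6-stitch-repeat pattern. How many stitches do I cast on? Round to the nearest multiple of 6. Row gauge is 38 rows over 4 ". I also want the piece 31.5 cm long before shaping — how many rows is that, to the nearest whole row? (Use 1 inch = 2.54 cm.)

Finished = 60.5 + 3 = 63.5 cm.
63.5 cm × 1/2.54 = 25.00 inches.
26/3.5 = 7.429 sts per in; 25.00 × 7.429 = 185.71 sts.
Nearest multiple of 6 → 186.
31.5 cm = 12.40 inches; × 9.5 = 117.81 → 118 rows.

Cast on 186 stitches; work 118 rows.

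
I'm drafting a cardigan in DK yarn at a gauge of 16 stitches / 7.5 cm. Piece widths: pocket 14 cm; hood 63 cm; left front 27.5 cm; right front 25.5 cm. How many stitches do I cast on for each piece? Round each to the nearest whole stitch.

pocket 30; hood 134; left front 59; right front 54.

Rate = 16/7.5 = 2.133 sts per cm.
pocket: 14 × 2.133 = 29.87 → 30.
hood: 63 × 2.133 = 134.40 → 134.
left front: 27.5 × 2.133 = 58.67 → 59.
right front: 25.5 × 2.133 = 54.40 → 54.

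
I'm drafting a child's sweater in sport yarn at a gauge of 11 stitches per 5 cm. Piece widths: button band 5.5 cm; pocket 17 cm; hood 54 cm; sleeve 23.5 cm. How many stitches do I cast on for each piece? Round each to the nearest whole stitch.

button band 12; pocket 37; hood 119; sleeve 52.

Rate = 11/5 = 2.2 sts per cm.
button band: 5.5 × 2.2 = 12.10 → 12.
pocket: 17 × 2.2 = 37.40 → 37.
hood: 54 × 2.2 = 118.80 → 119.
sleeve: 23.5 × 2.2 = 51.70 → 52.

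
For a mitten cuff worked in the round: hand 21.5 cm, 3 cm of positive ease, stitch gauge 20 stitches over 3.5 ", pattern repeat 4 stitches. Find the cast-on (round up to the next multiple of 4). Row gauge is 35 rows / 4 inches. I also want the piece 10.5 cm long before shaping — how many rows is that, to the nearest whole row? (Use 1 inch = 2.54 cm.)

Finished = 21.5 + 3 = 24.5 cm.
24.5 cm × 1/2.54 = 9.65 inches.
20/3.5 = 5.714 sts per in; 9.65 × 5.714 = 55.12 sts.
Next multiple of 4 → 56.
10.5 cm = 4.13 inches; × 8.75 = 36.17 → 36 rows.

Cast on 56 stitches; work 36 rows.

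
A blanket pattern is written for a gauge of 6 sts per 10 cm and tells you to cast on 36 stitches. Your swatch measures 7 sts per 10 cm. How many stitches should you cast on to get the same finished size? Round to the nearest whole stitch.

Scale factor = 7 / 6 = 1.167.
36 × 7 / 6 = 42.00 sts.

Cast on 42 stitches.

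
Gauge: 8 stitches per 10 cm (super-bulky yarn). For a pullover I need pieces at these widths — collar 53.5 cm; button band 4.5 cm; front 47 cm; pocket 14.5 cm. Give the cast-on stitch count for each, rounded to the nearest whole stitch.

collar 43; button band 4; front 38; pocket 12.

Rate = 8/10 = 0.8 sts per cm.
collar: 53.5 × 0.8 = 42.80 → 43.
button band: 4.5 × 0.8 = 3.60 → 4.
front: 47 × 0.8 = 37.60 → 38.
pocket: 14.5 × 0.8 = 11.60 → 12.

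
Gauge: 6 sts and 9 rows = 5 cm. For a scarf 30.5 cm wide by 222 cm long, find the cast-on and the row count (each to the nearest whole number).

Stitch gauge = 6/5 = 1.2 sts/cm; 30.5 × 1.2 = 36.60 → 37 sts.
Row gauge = 9/5 = 1.8 rows/cm; 222 × 1.8 = 399.60 → 400 rows.

Cast on 37 stitches and work 400 rows.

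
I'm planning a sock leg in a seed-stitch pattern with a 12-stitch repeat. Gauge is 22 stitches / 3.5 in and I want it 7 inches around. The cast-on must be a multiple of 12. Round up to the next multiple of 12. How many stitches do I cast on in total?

22 / 3.5 = 6.286 sts per inch.
7 × 6.286 = 44.00 sts.
Next multiple of 12: 48.

CO 48 sts.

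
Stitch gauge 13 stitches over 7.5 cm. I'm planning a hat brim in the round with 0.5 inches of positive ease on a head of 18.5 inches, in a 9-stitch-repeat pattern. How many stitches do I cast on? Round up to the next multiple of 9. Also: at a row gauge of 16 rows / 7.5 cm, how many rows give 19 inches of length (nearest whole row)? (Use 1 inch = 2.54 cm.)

Finished = 18.5 + 0.5 = 19 inches.
19 inches × 2.54 = 48.26 cm.
13/7.5 = 1.733 sts per cm; 48.26 × 1.733 = 83.65 sts.
Next multiple of 9 → 90.
19 inches = 48.26 cm; × 2.133 = 102.95 → 103 rows.

Cast on 90 stitches; work 103 rows.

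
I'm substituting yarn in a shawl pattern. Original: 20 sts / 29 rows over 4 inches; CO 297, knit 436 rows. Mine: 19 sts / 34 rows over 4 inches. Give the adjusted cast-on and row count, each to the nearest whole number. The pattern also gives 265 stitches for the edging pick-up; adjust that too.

Stitches: 297 × 19/20 = 282.15 → 282.
Rows: 436 × 34/29 = 511.17 → 511.
edging pick-up: 265 × 19/20 = 251.75 → 252.

Cast on 282 stitches; work 511 rows; edging pick-up 252 stitches.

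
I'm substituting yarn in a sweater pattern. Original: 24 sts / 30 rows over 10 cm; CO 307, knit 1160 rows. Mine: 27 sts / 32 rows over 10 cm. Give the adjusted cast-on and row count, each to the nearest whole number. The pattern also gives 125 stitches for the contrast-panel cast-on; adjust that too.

Cast on 345 stitches; work 1237 rows; contrast-panel cast-on 141 stitches.

Stitches: 307 × 27/24 = 345.38 → 345.
Rows: 1160 × 32/30 = 1237.33 → 1237.
contrast-panel cast-on: 125 × 27/24 = 140.62 → 141.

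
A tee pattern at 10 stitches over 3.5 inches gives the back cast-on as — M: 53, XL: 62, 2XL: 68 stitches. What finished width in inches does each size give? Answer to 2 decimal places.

10/3.5 = 2.857 sts per in.
M: 53 / 2.857 = 18.550 → 18.55 in.
XL: 62 / 2.857 = 21.700 → 21.70 in.
2XL: 68 / 2.857 = 23.800 → 23.80 in.

M 18.55 inches; XL 21.70 inches; 2XL 23.80 inches.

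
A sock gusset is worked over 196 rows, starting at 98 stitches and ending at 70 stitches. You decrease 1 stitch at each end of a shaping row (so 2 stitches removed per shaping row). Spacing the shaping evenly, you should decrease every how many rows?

Stitches to remove: |70 − 98| = 28.
Shaping rows needed: 28 / 2 = 14.
196 rows / 14 = every 14 rows.

Decrease every 14th row.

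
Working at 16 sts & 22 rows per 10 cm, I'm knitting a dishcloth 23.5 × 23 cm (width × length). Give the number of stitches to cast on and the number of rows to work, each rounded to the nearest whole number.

Cast on 38 stitches and work 51 rows.

Stitch gauge = 16/10 = 1.6 sts/cm; 23.5 × 1.6 = 37.60 → 38 sts.
Row gauge = 22/10 = 2.2 rows/cm; 23 × 2.2 = 50.60 → 51 rows.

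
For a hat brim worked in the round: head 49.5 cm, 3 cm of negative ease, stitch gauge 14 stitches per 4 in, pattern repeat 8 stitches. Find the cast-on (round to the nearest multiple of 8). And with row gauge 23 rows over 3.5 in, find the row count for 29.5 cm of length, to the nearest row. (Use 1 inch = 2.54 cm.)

Cast on 64 stitches; work 76 rows.

Finished = 49.5 − 3 = 46.5 cm.
46.5 cm × 1/2.54 = 18.31 inches.
14/4 = 3.5 sts per in; 18.31 × 3.5 = 64.07 sts.
Nearest multiple of 8 → 64.
29.5 cm = 11.61 inches; × 6.571 = 76.32 → 76 rows.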